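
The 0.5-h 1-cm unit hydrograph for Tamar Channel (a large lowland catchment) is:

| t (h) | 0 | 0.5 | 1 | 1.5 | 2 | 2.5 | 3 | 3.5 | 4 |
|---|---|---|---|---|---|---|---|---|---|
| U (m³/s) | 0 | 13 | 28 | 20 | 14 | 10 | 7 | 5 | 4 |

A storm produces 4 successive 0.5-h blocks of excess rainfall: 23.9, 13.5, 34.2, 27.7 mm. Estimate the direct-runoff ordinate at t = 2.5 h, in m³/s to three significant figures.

Q ≈ 189 m³/s

By discrete convolution, Q_j = Σ (P_i / 10 mm) · U_{j−i}.
At t = 2.5 h (j=5): Q = (23.9/10)·10 + (13.5/10)·14 + (34.2/10)·20 + (27.7/10)·28 = 189 m³/s.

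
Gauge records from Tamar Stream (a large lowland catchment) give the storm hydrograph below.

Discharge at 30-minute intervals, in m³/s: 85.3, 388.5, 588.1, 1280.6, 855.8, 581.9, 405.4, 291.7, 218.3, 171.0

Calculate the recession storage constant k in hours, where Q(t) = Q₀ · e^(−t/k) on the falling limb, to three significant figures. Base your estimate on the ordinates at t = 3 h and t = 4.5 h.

On the falling limb, Q drops from 405.4 to 171.0 m³/s between t = 3 h and t = 4.5 h (Δt = 1.5 h).
k = −Δt / ln(Q₂/Q₁) = −1.5 / ln(171.0/405.4) = 1.74 h.

k ≈ 1.74 h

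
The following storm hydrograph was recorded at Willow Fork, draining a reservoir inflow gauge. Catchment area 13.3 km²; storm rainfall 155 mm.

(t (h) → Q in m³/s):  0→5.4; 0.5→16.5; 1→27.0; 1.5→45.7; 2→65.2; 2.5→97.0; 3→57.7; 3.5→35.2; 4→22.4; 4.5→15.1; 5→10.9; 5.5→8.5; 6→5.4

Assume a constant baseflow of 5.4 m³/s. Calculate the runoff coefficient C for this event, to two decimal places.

ΣQ_DR = 341.8 m³/s; V = ΣQ_DR·Δt = 6.152 × 10^5 m³.
Runoff depth d = V / A = 46.26 mm.
C = d / P = 46.26 / 155 = 0.30.

C ≈ 0.30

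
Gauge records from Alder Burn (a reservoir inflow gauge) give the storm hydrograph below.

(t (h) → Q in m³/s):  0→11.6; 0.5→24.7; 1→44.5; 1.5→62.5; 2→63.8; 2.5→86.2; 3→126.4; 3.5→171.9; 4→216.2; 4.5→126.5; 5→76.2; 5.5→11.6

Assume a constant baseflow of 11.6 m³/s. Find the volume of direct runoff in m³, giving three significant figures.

V ≈ 1.59 × 10^6 m³

Direct-runoff ordinates (Q − Q_b): 0.0, 13.1, 32.9, 50.9, 52.2, 74.6, 114.8, 160.3, 204.6, 114.9, 64.6, 0.0 m³/s.
ΣQ_DR = 882.9 m³/s.
With Δt = 0.5 h = 1800 s, V = ΣQ_DR · Δt = 882.9 × 1800 = 1.59 × 10^6 m³.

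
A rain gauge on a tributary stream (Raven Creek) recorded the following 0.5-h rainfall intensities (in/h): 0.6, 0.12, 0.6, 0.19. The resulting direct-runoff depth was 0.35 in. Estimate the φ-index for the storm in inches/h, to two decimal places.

φ ≈ 0.25 in/h

Only the 2 blocks with intensity above φ contribute runoff: 0.6, 0.6 in/h.
Σ(I−φ)·Δt = d  ⇒  (0.6+0.6 − 2φ)·0.5 = 0.35
φ = (1.200 − 0.35/0.5) / 2 = 0.25 in/h.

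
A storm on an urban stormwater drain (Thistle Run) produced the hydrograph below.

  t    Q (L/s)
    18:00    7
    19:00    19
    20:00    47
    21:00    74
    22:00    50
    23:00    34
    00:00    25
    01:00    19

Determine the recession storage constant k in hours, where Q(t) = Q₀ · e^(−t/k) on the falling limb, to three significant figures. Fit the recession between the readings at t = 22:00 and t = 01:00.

On the falling limb, Q drops from 50 to 19 L/s between t = 22:00 and t = 01:00 (Δt = 3 h).
k = −Δt / ln(Q₂/Q₁) = −3 / ln(19/50) = 3.10 h.

k ≈ 3.10 h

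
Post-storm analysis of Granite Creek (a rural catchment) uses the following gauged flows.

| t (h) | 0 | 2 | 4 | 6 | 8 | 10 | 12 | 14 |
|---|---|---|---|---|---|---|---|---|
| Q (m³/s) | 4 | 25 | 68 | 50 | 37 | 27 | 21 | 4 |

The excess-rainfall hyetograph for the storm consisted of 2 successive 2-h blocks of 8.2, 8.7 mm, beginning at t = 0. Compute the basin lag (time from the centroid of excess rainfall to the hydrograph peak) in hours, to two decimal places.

t_L ≈ 1.97 h

Centroid of excess rainfall: t_c = Σ P_i·t̄_i / ΣP_i = 2.0296 h (block centres at 1, 3 h).
Hydrograph peak occurs at t = 4 h, so basin lag t_L = 4 − 2.0296 = 1.97 h.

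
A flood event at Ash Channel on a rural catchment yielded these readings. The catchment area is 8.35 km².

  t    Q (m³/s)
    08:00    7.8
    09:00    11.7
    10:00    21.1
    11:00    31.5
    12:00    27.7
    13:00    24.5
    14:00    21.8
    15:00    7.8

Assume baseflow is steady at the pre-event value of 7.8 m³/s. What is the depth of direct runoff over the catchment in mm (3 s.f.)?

Direct runoff: 0.0, 3.9, 13.3, 23.7, 19.9, 16.7, 14.0, 0.0 m³/s; ΣQ_DR = 91.50 m³/s.
V = ΣQ_DR · Δt = 91.50 × 3600 s = 3.294 × 10^5 m³.
Over A = 8.35 km², depth = V / A = 39.4 mm.

d ≈ 39.4 mm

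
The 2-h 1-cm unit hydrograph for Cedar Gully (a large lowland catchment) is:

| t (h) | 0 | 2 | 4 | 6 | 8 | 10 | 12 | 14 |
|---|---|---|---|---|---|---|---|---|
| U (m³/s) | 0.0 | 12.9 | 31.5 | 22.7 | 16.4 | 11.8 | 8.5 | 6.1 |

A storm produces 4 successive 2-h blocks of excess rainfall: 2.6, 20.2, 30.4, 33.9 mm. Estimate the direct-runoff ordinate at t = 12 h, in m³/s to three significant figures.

By discrete convolution, Q_j = Σ (P_i / 10 mm) · U_{j−i}.
At t = 12 h (j=6): Q = (2.6/10)·8.5 + (20.2/10)·11.8 + (30.4/10)·16.4 + (33.9/10)·22.7 = 153 m³/s.

Q ≈ 153 m³/s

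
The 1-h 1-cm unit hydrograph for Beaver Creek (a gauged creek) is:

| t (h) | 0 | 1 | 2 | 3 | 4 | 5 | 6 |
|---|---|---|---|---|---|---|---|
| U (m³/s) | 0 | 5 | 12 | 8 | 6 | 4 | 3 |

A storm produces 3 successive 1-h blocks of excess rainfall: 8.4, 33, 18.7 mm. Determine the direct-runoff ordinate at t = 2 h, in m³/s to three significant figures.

By discrete convolution, Q_j = Σ (P_i / 10 mm) · U_{j−i}.
At t = 2 h (j=2): Q = (8.4/10)·12 + (33/10)·5 + (18.7/10)·0 = 26.6 m³/s.

Q ≈ 26.6 m³/s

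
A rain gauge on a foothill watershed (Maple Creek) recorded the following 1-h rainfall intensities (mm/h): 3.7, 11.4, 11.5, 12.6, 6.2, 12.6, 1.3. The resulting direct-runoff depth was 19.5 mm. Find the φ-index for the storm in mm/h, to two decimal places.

φ ≈ 7.15 mm/h

Only the 4 blocks with intensity above φ contribute runoff: 11.4, 11.5, 12.6, 12.6 mm/h.
Σ(I−φ)·Δt = d  ⇒  (11.4+11.5+12.6+12.6 − 4φ)·1 = 19.5
φ = (48.10 − 19.5/1) / 4 = 7.15 mm/h.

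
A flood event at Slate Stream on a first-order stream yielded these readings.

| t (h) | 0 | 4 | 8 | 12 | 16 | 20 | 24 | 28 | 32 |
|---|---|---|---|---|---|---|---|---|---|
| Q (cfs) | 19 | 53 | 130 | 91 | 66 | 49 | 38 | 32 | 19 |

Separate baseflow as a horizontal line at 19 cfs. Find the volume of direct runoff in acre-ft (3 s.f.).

Direct-runoff ordinates (Q − Q_b): 0.0, 34.0, 111.0, 72.0, 47.0, 30.0, 19.0, 13.0, 0.0 cfs.
ΣQ_DR = 326.0 cfs.
With Δt = 4 h = 14400 s, V = ΣQ_DR · Δt = 326.0 × 14400 = 4.69 × 10^6 ft³ = 108 acre-ft.

V ≈ 108 acre-ft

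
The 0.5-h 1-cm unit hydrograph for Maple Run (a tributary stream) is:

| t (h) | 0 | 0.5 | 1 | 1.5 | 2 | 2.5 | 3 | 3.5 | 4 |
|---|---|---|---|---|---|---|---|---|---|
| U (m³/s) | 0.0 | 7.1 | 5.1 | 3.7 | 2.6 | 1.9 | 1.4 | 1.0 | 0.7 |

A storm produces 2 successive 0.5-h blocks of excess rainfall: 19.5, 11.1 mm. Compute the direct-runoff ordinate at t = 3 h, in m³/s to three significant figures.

By discrete convolution, Q_j = Σ (P_i / 10 mm) · U_{j−i}.
At t = 3 h (j=6): Q = (19.5/10)·1.4 + (11.1/10)·1.9 = 4.84 m³/s.

Q ≈ 4.84 m³/s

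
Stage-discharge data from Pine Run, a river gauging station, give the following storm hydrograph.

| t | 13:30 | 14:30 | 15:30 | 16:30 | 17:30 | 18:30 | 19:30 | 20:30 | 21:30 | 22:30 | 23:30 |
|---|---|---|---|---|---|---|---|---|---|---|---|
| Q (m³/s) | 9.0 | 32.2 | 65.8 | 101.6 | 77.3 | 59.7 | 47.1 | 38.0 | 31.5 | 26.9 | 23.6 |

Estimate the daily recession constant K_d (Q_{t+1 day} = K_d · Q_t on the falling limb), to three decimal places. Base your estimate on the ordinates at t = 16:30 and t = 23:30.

Between t = 16:30 and t = 23:30 the flow falls from 101.6 to 23.6 m³/s over 7×1 h = 7 h.
Per-interval ratio K = (23.6/101.6)^(1/7) = 0.8118; K_d = K^(24/1) = 0.007.

K_d ≈ 0.007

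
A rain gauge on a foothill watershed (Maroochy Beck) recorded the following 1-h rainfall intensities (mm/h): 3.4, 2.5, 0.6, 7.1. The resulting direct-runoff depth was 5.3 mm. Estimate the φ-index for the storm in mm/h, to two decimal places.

Only the 2 blocks with intensity above φ contribute runoff: 3.4, 7.1 mm/h.
Σ(I−φ)·Δt = d  ⇒  (3.4+7.1 − 2φ)·1 = 5.3
φ = (10.50 − 5.3/1) / 2 = 2.60 mm/h.

φ ≈ 2.60 mm/h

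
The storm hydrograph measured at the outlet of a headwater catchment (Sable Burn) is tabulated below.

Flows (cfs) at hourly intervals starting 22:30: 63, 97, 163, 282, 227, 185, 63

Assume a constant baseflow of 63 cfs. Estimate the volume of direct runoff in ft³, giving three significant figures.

Direct-runoff ordinates (Q − Q_b): 0.0, 34.0, 100.0, 219.0, 164.0, 122.0, 0.0 cfs.
ΣQ_DR = 639.0 cfs.
With Δt = 1 h = 3600 s, V = ΣQ_DR · Δt = 639.0 × 3600 = 2.30 × 10^6 ft³.

V ≈ 2.30 × 10^6 ft³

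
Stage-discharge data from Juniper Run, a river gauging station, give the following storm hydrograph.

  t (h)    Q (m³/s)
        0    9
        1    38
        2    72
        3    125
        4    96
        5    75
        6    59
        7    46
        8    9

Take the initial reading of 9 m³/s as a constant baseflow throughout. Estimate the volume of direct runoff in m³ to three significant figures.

V ≈ 1.61 × 10^6 m³

Direct-runoff ordinates (Q − Q_b): 0.0, 29.0, 63.0, 116.0, 87.0, 66.0, 50.0, 37.0, 0.0 m³/s.
ΣQ_DR = 448.0 m³/s.
With Δt = 1 h = 3600 s, V = ΣQ_DR · Δt = 448.0 × 3600 = 1.61 × 10^6 m³.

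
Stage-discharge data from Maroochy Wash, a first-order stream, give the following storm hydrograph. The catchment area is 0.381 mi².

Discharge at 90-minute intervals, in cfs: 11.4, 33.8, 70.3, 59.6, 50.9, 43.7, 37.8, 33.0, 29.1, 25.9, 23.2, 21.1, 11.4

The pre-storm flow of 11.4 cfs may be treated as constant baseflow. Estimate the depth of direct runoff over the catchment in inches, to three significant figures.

d ≈ 1.85 in

Direct runoff: 0.0, 22.4, 58.9, 48.2, 39.5, 32.3, 26.4, 21.6, 17.7, 14.5, 11.8, 9.7, 0.0 cfs; ΣQ_DR = 303.0 cfs.
V = ΣQ_DR · Δt = 303.0 × 5400 s = 1.636 × 10^6 ft³.
Over A = 0.381 mi², depth = V / A = 1.85 in.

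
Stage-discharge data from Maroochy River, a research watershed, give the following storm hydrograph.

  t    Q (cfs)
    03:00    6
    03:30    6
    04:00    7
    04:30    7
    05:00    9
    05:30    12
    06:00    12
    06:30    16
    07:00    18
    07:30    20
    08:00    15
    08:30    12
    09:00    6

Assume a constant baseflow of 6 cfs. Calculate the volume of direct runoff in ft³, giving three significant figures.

Direct-runoff ordinates (Q − Q_b): 0.0, 0.0, 1.0, 1.0, 3.0, 6.0, 6.0, 10.0, 12.0, 14.0, 9.0, 6.0, 0.0 cfs.
ΣQ_DR = 68.00 cfs.
With Δt = 0.5 h = 1800 s, V = ΣQ_DR · Δt = 68.00 × 1800 = 1.22 × 10^5 ft³.

V ≈ 1.22 × 10^5 ft³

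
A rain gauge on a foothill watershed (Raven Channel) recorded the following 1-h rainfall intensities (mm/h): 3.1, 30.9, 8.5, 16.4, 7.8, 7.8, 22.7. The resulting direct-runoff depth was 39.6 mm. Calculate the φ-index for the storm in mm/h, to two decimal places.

φ ≈ 10.13 mm/h

Only the 3 blocks with intensity above φ contribute runoff: 30.9, 16.4, 22.7 mm/h.
Σ(I−φ)·Δt = d  ⇒  (30.9+16.4+22.7 − 3φ)·1 = 39.6
φ = (70.00 − 39.6/1) / 3 = 10.13 mm/h.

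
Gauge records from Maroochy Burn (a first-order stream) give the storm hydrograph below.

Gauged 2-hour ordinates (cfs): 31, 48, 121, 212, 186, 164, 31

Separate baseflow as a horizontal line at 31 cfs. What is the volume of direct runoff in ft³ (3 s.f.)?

Direct-runoff ordinates (Q − Q_b): 0.0, 17.0, 90.0, 181.0, 155.0, 133.0, 0.0 cfs.
ΣQ_DR = 576.0 cfs.
With Δt = 2 h = 7200 s, V = ΣQ_DR · Δt = 576.0 × 7200 = 4.15 × 10^6 ft³.

V ≈ 4.15 × 10^6 ft³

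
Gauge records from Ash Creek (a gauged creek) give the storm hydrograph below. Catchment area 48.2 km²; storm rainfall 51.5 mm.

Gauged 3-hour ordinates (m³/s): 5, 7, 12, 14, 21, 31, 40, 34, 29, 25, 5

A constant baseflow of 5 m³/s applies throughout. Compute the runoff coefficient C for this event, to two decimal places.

ΣQ_DR = 168.0 m³/s; V = ΣQ_DR·Δt = 1.814 × 10^6 m³.
Runoff depth d = V / A = 37.64 mm.
C = d / P = 37.64 / 51.5 = 0.73.

C ≈ 0.73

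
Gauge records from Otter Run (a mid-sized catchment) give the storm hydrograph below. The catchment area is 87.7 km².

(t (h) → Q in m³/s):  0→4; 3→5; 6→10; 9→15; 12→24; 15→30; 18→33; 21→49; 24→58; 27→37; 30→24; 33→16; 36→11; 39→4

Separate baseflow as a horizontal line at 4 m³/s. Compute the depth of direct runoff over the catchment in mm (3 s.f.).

d ≈ 32.5 mm

Direct runoff: 0.0, 1.0, 6.0, 11.0, 20.0, 26.0, 29.0, 45.0, 54.0, 33.0, 20.0, 12.0, 7.0, 0.0 m³/s; ΣQ_DR = 264.0 m³/s.
V = ΣQ_DR · Δt = 264.0 × 10800 s = 2.851 × 10^6 m³.
Over A = 87.7 km², depth = V / A = 32.5 mm.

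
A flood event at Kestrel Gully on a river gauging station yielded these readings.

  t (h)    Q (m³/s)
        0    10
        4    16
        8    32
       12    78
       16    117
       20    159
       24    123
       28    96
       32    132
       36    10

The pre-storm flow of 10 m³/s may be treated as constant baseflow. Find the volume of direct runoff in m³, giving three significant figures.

Direct-runoff ordinates (Q − Q_b): 0.0, 6.0, 22.0, 68.0, 107.0, 149.0, 113.0, 86.0, 122.0, 0.0 m³/s.
ΣQ_DR = 673.0 m³/s.
With Δt = 4 h = 14400 s, V = ΣQ_DR · Δt = 673.0 × 14400 = 9.69 × 10^6 m³.

V ≈ 9.69 × 10^6 m³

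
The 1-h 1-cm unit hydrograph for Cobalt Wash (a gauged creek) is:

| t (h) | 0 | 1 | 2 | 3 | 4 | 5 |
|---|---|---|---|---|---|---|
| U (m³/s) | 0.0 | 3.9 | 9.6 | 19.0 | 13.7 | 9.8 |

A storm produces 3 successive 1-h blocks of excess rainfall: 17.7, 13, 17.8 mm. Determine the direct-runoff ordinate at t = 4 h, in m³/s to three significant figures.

Q ≈ 66.0 m³/s

By discrete convolution, Q_j = Σ (P_i / 10 mm) · U_{j−i}.
At t = 4 h (j=4): Q = (17.7/10)·13.7 + (13/10)·19.0 + (17.8/10)·9.6 = 66.0 m³/s.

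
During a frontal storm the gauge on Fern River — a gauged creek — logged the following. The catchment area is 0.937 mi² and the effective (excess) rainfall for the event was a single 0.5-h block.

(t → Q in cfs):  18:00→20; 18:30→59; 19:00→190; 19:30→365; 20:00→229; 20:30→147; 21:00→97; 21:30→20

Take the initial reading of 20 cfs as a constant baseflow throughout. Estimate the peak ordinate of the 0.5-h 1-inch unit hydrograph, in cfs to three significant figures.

Direct runoff: 0.0, 39.0, 170.0, 345.0, 209.0, 127.0, 77.0, 0.0 cfs; ΣQ_DR = 967.0 cfs, peak = 345.0 cfs.
Runoff depth d = ΣQ_DR·Δt / A = 967.0 × 1800 / (0.937 mi²) = 0.7996 in.
The 1-inch UH is the DRH scaled by (1 in)/d, so U_p = 345.0 × 1/0.7996 = 431 cfs.

U_p ≈ 431 cfs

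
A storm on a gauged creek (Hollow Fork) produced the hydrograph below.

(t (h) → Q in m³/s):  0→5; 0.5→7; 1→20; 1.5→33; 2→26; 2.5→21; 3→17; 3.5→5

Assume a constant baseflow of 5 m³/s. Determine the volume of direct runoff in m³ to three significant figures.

V ≈ 1.69 × 10^5 m³

Direct-runoff ordinates (Q − Q_b): 0.0, 2.0, 15.0, 28.0, 21.0, 16.0, 12.0, 0.0 m³/s.
ΣQ_DR = 94.00 m³/s.
With Δt = 0.5 h = 1800 s, V = ΣQ_DR · Δt = 94.00 × 1800 = 1.69 × 10^5 m³.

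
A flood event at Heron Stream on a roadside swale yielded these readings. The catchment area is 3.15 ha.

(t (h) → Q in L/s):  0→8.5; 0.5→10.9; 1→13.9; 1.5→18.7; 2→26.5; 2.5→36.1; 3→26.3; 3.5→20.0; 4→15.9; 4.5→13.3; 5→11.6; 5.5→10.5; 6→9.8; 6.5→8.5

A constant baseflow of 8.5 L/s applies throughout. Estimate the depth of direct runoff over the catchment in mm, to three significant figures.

Direct runoff: 0.0, 2.4, 5.4, 10.2, 18.0, 27.6, 17.8, 11.5, 7.4, 4.8, 3.1, 2.0, 1.3, 0.0 L/s; ΣQ_DR = 111.5 L/s.
V = ΣQ_DR · Δt = 111.5 × 1800 s = 2.007 × 10^5 L.
Over A = 3.15 ha, depth = V / A = 6.37 mm.

d ≈ 6.37 mm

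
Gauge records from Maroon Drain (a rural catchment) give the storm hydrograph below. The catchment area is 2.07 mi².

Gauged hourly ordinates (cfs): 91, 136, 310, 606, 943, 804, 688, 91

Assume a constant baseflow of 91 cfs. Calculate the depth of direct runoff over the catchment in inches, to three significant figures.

Direct runoff: 0.0, 45.0, 219.0, 515.0, 852.0, 713.0, 597.0, 0.0 cfs; ΣQ_DR = 2941 cfs.
V = ΣQ_DR · Δt = 2941 × 3600 s = 1.059 × 10^7 ft³.
Over A = 2.07 mi², depth = V / A = 2.20 in.

d ≈ 2.20 in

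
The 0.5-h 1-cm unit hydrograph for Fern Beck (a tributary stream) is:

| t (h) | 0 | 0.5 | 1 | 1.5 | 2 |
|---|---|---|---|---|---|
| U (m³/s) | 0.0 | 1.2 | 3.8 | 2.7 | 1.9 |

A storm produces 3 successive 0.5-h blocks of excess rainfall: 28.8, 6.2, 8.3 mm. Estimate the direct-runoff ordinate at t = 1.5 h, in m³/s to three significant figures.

By discrete convolution, Q_j = Σ (P_i / 10 mm) · U_{j−i}.
At t = 1.5 h (j=3): Q = (28.8/10)·2.7 + (6.2/10)·3.8 + (8.3/10)·1.2 = 11.1 m³/s.

Q ≈ 11.1 m³/s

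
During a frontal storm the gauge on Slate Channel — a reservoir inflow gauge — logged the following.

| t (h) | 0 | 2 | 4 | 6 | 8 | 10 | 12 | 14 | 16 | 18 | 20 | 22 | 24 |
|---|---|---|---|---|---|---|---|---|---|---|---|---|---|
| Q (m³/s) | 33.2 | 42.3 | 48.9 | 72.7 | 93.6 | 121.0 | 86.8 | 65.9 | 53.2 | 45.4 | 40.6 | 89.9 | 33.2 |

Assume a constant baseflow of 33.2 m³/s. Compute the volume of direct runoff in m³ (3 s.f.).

V ≈ 2.84 × 10^6 m³

Direct-runoff ordinates (Q − Q_b): 0.0, 9.1, 15.7, 39.5, 60.4, 87.8, 53.6, 32.7, 20.0, 12.2, 7.4, 56.7, 0.0 m³/s.
ΣQ_DR = 395.1 m³/s.
With Δt = 2 h = 7200 s, V = ΣQ_DR · Δt = 395.1 × 7200 = 2.84 × 10^6 m³.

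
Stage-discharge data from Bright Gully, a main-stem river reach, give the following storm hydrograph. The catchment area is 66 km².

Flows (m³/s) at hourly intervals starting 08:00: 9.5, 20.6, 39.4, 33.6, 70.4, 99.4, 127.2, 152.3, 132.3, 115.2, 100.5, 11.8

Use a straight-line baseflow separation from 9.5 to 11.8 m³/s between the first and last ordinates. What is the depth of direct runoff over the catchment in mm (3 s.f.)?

d ≈ 42.8 mm

Direct runoff: 0.00, 10.89, 29.48, 23.47, 60.06, 88.85, 116.45, 141.34, 121.13, 103.82, 88.91, 0.00 m³/s; ΣQ_DR = 784.4 m³/s.
V = ΣQ_DR · Δt = 784.4 × 3600 s = 2.824 × 10^6 m³.
Over A = 66 km², depth = V / A = 42.8 mm.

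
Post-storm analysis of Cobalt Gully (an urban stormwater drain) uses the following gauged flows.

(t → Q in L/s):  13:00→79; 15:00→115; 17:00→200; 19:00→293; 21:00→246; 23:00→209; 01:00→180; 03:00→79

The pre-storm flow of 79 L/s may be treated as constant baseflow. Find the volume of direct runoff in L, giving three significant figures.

Direct-runoff ordinates (Q − Q_b): 0.0, 36.0, 121.0, 214.0, 167.0, 130.0, 101.0, 0.0 L/s.
ΣQ_DR = 769.0 L/s.
With Δt = 2 h = 7200 s, V = ΣQ_DR · Δt = 769.0 × 7200 = 5.54 × 10^6 L.

V ≈ 5.54 × 10^6 L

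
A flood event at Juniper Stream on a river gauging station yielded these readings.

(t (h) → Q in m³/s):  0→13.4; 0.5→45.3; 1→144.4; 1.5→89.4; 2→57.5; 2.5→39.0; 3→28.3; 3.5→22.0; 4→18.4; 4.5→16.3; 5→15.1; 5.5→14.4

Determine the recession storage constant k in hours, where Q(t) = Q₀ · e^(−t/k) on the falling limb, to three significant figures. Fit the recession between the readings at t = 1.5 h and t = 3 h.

k ≈ 1.30 h

On the falling limb, Q drops from 89.4 to 28.3 m³/s between t = 1.5 h and t = 3 h (Δt = 1.5 h).
k = −Δt / ln(Q₂/Q₁) = −1.5 / ln(28.3/89.4) = 1.30 h.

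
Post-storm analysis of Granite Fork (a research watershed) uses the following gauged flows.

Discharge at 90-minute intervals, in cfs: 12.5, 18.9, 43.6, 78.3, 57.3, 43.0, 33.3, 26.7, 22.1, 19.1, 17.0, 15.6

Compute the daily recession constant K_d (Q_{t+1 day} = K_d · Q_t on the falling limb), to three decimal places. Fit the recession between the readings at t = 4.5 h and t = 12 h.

Between t = 4.5 h and t = 12 h the flow falls from 78.3 to 22.1 cfs over 5×1.5 h = 7.5 h.
Per-interval ratio K = (22.1/78.3)^(1/5) = 0.7765; K_d = K^(24/1.5) = 0.017.

K_d ≈ 0.017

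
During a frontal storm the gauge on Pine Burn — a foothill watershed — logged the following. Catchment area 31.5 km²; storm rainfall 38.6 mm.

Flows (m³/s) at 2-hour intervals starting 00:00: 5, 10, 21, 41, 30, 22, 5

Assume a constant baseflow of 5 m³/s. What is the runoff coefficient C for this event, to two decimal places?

C ≈ 0.59

ΣQ_DR = 99.00 m³/s; V = ΣQ_DR·Δt = 7.128 × 10^5 m³.
Runoff depth d = V / A = 22.63 mm.
C = d / P = 22.63 / 38.6 = 0.59.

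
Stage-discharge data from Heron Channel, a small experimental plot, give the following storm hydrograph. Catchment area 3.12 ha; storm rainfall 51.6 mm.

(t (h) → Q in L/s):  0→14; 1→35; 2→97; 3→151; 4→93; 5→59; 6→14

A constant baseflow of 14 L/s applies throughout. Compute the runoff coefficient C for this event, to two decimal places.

ΣQ_DR = 365.0 L/s; V = ΣQ_DR·Δt = 1.314 × 10^6 L.
Runoff depth d = V / A = 42.12 mm.
C = d / P = 42.12 / 51.6 = 0.82.

C ≈ 0.82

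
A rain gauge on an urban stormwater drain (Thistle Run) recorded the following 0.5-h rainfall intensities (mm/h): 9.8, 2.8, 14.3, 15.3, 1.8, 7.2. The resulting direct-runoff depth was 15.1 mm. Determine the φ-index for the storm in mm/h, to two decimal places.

φ ≈ 4.10 mm/h

Only the 4 blocks with intensity above φ contribute runoff: 9.8, 14.3, 15.3, 7.2 mm/h.
Σ(I−φ)·Δt = d  ⇒  (9.8+14.3+15.3+7.2 − 4φ)·0.5 = 15.1
φ = (46.60 − 15.1/0.5) / 4 = 4.10 mm/h.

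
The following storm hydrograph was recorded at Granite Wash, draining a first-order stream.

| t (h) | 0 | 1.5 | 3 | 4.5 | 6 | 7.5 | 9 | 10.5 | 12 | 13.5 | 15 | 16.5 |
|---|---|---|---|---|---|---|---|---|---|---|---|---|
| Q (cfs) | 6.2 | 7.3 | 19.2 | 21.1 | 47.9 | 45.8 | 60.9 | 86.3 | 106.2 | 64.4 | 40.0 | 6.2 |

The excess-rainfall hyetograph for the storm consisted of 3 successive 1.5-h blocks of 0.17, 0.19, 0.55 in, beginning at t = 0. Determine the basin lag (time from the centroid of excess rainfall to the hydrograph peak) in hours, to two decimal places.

Centroid of excess rainfall: t_c = Σ P_i·t̄_i / ΣP_i = 2.8764 h (block centres at 0.75, 2.25, 3.75 h).
Hydrograph peak occurs at t = 12 h, so basin lag t_L = 12 − 2.8764 = 9.12 h.

t_L ≈ 9.12 h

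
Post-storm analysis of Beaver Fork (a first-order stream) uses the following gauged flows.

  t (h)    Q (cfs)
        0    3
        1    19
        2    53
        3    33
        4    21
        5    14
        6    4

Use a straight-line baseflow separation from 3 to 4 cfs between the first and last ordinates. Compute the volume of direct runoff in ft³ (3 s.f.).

V ≈ 4.41 × 10^5 ft³

Direct-runoff ordinates (Q − Q_b): 0.00, 15.83, 49.67, 29.50, 17.33, 10.17, 0.00 cfs.
ΣQ_DR = 122.5 cfs.
With Δt = 1 h = 3600 s, V = ΣQ_DR · Δt = 122.5 × 3600 = 4.41 × 10^5 ft³.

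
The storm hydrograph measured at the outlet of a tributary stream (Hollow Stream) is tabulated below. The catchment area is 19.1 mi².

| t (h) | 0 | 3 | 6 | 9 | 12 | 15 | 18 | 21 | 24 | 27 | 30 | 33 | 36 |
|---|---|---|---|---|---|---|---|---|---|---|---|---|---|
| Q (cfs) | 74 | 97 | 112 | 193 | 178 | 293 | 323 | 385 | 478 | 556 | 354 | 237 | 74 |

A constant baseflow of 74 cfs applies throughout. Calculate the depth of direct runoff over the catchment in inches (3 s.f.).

d ≈ 0.582 in

Direct runoff: 0.0, 23.0, 38.0, 119.0, 104.0, 219.0, 249.0, 311.0, 404.0, 482.0, 280.0, 163.0, 0.0 cfs; ΣQ_DR = 2392 cfs.
V = ΣQ_DR · Δt = 2392 × 10800 s = 2.583 × 10^7 ft³.
Over A = 19.1 mi², depth = V / A = 0.582 in.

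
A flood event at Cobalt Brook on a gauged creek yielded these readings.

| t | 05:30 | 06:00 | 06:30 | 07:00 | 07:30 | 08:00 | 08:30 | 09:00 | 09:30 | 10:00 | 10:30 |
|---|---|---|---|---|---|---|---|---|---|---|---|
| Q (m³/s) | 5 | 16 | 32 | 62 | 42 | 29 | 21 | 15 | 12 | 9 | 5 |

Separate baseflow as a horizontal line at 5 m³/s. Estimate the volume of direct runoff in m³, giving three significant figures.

Direct-runoff ordinates (Q − Q_b): 0.0, 11.0, 27.0, 57.0, 37.0, 24.0, 16.0, 10.0, 7.0, 4.0, 0.0 m³/s.
ΣQ_DR = 193.0 m³/s.
With Δt = 0.5 h = 1800 s, V = ΣQ_DR · Δt = 193.0 × 1800 = 3.47 × 10^5 m³.

V ≈ 3.47 × 10^5 m³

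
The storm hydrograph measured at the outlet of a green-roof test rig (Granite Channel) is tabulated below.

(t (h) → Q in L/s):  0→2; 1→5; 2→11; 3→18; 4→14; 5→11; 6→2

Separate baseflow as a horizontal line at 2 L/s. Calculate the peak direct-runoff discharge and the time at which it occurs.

Q_p = 16.0 L/s at t = 3 h

Subtracting baseflow gives direct-runoff ordinates: 0.0, 3.0, 9.0, 16.0, 12.0, 9.0, 0.0 L/s.
The maximum is 16.0 L/s, occurring at the reading for t = 3 h.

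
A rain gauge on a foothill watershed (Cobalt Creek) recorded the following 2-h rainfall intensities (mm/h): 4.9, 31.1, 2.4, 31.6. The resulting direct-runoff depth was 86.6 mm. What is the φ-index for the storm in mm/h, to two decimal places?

φ ≈ 9.70 mm/h

Only the 2 blocks with intensity above φ contribute runoff: 31.1, 31.6 mm/h.
Σ(I−φ)·Δt = d  ⇒  (31.1+31.6 − 2φ)·2 = 86.6
φ = (62.70 − 86.6/2) / 2 = 9.70 mm/h.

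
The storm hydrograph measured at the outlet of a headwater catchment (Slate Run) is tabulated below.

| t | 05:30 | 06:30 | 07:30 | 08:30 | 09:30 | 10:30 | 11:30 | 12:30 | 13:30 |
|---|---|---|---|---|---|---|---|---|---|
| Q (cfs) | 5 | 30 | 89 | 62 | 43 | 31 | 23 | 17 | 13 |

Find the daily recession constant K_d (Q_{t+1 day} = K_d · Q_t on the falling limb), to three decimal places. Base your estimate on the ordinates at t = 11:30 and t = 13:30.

Between t = 11:30 and t = 13:30 the flow falls from 23 to 13 cfs over 2×1 h = 2 h.
Per-interval ratio K = (13/23)^(1/2) = 0.7518; K_d = K^(24/1) = 0.001.

K_d ≈ 0.001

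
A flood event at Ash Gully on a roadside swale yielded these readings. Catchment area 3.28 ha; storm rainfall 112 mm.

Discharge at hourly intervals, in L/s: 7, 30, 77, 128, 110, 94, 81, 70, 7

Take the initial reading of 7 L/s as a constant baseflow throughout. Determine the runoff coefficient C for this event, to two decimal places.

ΣQ_DR = 541.0 L/s; V = ΣQ_DR·Δt = 1.948 × 10^6 L.
Runoff depth d = V / A = 59.38 mm.
C = d / P = 59.38 / 112 = 0.53.

C ≈ 0.53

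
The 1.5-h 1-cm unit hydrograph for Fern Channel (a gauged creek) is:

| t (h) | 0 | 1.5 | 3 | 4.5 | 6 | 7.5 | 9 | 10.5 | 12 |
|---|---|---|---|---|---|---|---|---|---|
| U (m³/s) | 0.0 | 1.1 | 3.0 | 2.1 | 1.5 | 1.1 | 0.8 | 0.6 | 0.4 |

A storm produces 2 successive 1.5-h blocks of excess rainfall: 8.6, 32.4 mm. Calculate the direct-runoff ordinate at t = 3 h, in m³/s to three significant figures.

By discrete convolution, Q_j = Σ (P_i / 10 mm) · U_{j−i}.
At t = 3 h (j=2): Q = (8.6/10)·3.0 + (32.4/10)·1.1 = 6.14 m³/s.

Q ≈ 6.14 m³/s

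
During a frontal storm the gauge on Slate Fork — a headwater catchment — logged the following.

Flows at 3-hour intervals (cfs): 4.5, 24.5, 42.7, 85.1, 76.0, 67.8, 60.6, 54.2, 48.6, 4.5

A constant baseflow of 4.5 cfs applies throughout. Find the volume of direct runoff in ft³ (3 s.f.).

V ≈ 4.57 × 10^6 ft³

Direct-runoff ordinates (Q − Q_b): 0.0, 20.0, 38.2, 80.6, 71.5, 63.3, 56.1, 49.7, 44.1, 0.0 cfs.
ΣQ_DR = 423.5 cfs.
With Δt = 3 h = 10800 s, V = ΣQ_DR · Δt = 423.5 × 10800 = 4.57 × 10^6 ft³.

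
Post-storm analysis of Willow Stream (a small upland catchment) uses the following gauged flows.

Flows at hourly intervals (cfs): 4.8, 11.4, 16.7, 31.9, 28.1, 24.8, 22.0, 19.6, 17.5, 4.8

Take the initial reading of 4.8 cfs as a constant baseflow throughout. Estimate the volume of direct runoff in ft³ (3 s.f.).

V ≈ 4.81 × 10^5 ft³

Direct-runoff ordinates (Q − Q_b): 0.0, 6.6, 11.9, 27.1, 23.3, 20.0, 17.2, 14.8, 12.7, 0.0 cfs.
ΣQ_DR = 133.6 cfs.
With Δt = 1 h = 3600 s, V = ΣQ_DR · Δt = 133.6 × 3600 = 4.81 × 10^5 ft³.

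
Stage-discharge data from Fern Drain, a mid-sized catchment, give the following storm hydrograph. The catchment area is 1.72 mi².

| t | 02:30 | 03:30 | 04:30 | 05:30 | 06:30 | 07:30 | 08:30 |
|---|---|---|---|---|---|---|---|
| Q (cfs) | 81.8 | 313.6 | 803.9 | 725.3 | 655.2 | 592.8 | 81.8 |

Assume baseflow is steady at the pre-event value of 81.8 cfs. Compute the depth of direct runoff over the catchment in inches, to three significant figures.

Direct runoff: 0.0, 231.8, 722.1, 643.5, 573.4, 511.0, 0.0 cfs; ΣQ_DR = 2682 cfs.
V = ΣQ_DR · Δt = 2682 × 3600 s = 9.654 × 10^6 ft³.
Over A = 1.72 mi², depth = V / A = 2.42 in.

d ≈ 2.42 in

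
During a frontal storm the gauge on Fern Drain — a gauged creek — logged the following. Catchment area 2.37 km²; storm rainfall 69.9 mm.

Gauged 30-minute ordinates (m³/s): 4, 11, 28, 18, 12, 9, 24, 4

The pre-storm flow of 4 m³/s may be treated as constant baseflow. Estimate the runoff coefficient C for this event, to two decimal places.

ΣQ_DR = 78.00 m³/s; V = ΣQ_DR·Δt = 1.404 × 10^5 m³.
Runoff depth d = V / A = 59.24 mm.
C = d / P = 59.24 / 69.9 = 0.85.

C ≈ 0.85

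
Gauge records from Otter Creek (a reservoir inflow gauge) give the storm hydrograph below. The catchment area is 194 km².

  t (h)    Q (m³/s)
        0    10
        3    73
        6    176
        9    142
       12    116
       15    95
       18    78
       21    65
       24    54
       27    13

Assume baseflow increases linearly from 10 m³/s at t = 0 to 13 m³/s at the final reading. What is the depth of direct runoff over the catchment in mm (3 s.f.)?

d ≈ 39.4 mm

Direct runoff: 0.00, 62.67, 165.33, 131.00, 104.67, 83.33, 66.00, 52.67, 41.33, 0.00 m³/s; ΣQ_DR = 707.0 m³/s.
V = ΣQ_DR · Δt = 707.0 × 10800 s = 7.636 × 10^6 m³.
Over A = 194 km², depth = V / A = 39.4 mm.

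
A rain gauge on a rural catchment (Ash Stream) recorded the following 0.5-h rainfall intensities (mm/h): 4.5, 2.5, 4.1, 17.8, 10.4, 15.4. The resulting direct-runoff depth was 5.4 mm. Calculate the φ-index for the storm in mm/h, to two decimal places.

Only the 2 blocks with intensity above φ contribute runoff: 17.8, 15.4 mm/h.
Σ(I−φ)·Δt = d  ⇒  (17.8+15.4 − 2φ)·0.5 = 5.4
φ = (33.20 − 5.4/0.5) / 2 = 11.20 mm/h.

φ ≈ 11.20 mm/h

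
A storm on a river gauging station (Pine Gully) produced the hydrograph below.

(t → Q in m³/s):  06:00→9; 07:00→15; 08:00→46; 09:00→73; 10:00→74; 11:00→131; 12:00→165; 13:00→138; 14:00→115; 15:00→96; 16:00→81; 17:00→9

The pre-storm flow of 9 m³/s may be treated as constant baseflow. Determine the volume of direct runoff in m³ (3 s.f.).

V ≈ 3.04 × 10^6 m³

Direct-runoff ordinates (Q − Q_b): 0.0, 6.0, 37.0, 64.0, 65.0, 122.0, 156.0, 129.0, 106.0, 87.0, 72.0, 0.0 m³/s.
ΣQ_DR = 844.0 m³/s.
With Δt = 1 h = 3600 s, V = ΣQ_DR · Δt = 844.0 × 3600 = 3.04 × 10^6 m³.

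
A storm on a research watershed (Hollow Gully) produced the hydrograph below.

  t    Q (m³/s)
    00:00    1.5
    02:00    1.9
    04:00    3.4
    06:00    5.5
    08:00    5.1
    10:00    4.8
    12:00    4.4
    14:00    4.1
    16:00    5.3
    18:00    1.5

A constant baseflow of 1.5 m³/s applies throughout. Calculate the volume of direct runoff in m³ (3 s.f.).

Direct-runoff ordinates (Q − Q_b): 0.0, 0.4, 1.9, 4.0, 3.6, 3.3, 2.9, 2.6, 3.8, 0.0 m³/s.
ΣQ_DR = 22.50 m³/s.
With Δt = 2 h = 7200 s, V = ΣQ_DR · Δt = 22.50 × 7200 = 1.62 × 10^5 m³.

V ≈ 1.62 × 10^5 m³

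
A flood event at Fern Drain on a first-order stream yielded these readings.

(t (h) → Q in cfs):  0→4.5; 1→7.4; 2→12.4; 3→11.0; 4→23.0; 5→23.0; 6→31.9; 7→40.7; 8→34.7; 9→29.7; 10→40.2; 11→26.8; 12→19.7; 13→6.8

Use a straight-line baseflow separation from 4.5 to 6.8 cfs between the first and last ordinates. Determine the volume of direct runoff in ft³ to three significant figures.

V ≈ 8.38 × 10^5 ft³

Direct-runoff ordinates (Q − Q_b): 0.00, 2.72, 7.55, 5.97, 17.79, 17.62, 26.34, 34.96, 28.78, 23.61, 33.93, 20.35, 13.08, 0.00 cfs.
ΣQ_DR = 232.7 cfs.
With Δt = 1 h = 3600 s, V = ΣQ_DR · Δt = 232.7 × 3600 = 8.38 × 10^5 ft³.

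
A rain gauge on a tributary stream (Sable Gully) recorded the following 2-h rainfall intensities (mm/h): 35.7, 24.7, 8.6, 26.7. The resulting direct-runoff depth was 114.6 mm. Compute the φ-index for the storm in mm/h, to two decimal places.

φ ≈ 9.93 mm/h

Only the 3 blocks with intensity above φ contribute runoff: 35.7, 24.7, 26.7 mm/h.
Σ(I−φ)·Δt = d  ⇒  (35.7+24.7+26.7 − 3φ)·2 = 114.6
φ = (87.10 − 114.6/2) / 3 = 9.93 mm/h.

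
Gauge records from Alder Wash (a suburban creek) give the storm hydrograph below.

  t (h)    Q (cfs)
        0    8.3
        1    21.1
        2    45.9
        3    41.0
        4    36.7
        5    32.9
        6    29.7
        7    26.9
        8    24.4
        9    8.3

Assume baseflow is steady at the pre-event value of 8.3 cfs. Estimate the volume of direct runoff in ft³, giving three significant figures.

V ≈ 6.92 × 10^5 ft³

Direct-runoff ordinates (Q − Q_b): 0.0, 12.8, 37.6, 32.7, 28.4, 24.6, 21.4, 18.6, 16.1, 0.0 cfs.
ΣQ_DR = 192.2 cfs.
With Δt = 1 h = 3600 s, V = ΣQ_DR · Δt = 192.2 × 3600 = 6.92 × 10^5 ft³.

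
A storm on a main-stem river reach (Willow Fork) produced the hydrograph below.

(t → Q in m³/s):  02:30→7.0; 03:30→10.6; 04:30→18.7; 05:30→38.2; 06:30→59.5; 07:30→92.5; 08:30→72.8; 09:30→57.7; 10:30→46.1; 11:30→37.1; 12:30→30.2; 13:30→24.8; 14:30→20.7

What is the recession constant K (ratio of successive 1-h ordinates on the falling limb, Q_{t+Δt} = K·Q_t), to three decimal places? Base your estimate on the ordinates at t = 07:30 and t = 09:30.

K ≈ 0.790

Using the recession-limb readings at t = 07:30 and t = 09:30: Q falls from 92.5 to 57.7 m³/s over 2 intervals.
K = (Q₂/Q₁)^(1/2) = (57.7/92.5)^(1/2) = 0.790.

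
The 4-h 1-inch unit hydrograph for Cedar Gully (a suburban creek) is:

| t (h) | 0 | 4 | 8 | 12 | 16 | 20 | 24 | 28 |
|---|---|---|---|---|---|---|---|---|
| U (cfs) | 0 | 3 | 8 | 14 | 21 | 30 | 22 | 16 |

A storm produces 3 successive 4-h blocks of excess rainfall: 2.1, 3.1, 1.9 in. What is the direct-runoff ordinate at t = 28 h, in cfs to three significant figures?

Q ≈ 159 cfs

By discrete convolution, Q_j = Σ (P_i / 1 in) · U_{j−i}.
At t = 28 h (j=7): Q = (2.1/1)·16 + (3.1/1)·22 + (1.9/1)·30 = 159 cfs.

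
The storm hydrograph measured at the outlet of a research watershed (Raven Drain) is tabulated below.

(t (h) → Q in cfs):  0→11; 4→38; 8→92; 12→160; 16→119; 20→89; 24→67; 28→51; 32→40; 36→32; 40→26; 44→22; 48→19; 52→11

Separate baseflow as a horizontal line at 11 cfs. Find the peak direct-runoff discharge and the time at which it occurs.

Q_p = 149.0 cfs at t = 12 h

Subtracting baseflow gives direct-runoff ordinates: 0.0, 27.0, 81.0, 149.0, 108.0, 78.0, 56.0, 40.0, 29.0, 21.0, 15.0, 11.0, 8.0, 0.0 cfs.
The maximum is 149.0 cfs, occurring at the reading for t = 12 h.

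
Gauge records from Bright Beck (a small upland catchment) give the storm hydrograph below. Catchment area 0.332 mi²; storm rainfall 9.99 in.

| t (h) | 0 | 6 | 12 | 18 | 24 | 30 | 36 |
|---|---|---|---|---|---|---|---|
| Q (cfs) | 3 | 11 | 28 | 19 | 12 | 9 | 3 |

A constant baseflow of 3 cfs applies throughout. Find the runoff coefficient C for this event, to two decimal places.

ΣQ_DR = 64.00 cfs; V = ΣQ_DR·Δt = 1.382 × 10^6 ft³.
Runoff depth d = V / A = 1.792 in.
C = d / P = 1.792 / 9.99 = 0.18.

C ≈ 0.18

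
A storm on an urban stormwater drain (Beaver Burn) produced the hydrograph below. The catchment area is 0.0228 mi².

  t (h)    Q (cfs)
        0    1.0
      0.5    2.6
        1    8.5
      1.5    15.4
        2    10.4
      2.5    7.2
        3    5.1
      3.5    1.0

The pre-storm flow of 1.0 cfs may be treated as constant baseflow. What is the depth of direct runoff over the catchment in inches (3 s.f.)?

Direct runoff: 0.0, 1.6, 7.5, 14.4, 9.4, 6.2, 4.1, 0.0 cfs; ΣQ_DR = 43.20 cfs.
V = ΣQ_DR · Δt = 43.20 × 1800 s = 77760 ft³.
Over A = 0.0228 mi², depth = V / A = 1.47 in.

d ≈ 1.47 in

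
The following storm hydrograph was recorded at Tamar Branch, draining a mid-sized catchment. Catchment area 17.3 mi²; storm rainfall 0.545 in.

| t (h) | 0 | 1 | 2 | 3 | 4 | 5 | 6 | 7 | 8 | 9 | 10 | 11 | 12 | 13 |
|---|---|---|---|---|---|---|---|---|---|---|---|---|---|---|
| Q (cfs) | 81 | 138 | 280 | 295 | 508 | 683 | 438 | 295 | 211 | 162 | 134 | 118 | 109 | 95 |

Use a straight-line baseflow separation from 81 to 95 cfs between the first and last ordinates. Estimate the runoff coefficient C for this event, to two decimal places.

ΣQ_DR = 2315 cfs; V = ΣQ_DR·Δt = 8.334 × 10^6 ft³.
Runoff depth d = V / A = 0.2074 in.
C = d / P = 0.2074 / 0.545 = 0.38.

C ≈ 0.38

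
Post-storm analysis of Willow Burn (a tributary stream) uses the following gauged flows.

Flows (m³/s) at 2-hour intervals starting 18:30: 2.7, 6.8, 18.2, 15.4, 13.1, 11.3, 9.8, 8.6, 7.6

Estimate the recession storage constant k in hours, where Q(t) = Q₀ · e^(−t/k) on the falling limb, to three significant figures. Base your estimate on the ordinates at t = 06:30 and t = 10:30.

k ≈ 15.7 h

On the falling limb, Q drops from 9.8 to 7.6 m³/s between t = 06:30 and t = 10:30 (Δt = 4 h).
k = −Δt / ln(Q₂/Q₁) = −4 / ln(7.6/9.8) = 15.7 h.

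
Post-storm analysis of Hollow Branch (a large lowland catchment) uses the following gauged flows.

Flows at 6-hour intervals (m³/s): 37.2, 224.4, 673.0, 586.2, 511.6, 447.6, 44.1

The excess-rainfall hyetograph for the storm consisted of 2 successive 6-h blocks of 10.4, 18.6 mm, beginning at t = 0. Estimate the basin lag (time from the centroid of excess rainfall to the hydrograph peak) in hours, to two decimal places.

Centroid of excess rainfall: t_c = Σ P_i·t̄_i / ΣP_i = 6.8483 h (block centres at 3, 9 h).
Hydrograph peak occurs at t = 12 h, so basin lag t_L = 12 − 6.8483 = 5.15 h.

t_L ≈ 5.15 h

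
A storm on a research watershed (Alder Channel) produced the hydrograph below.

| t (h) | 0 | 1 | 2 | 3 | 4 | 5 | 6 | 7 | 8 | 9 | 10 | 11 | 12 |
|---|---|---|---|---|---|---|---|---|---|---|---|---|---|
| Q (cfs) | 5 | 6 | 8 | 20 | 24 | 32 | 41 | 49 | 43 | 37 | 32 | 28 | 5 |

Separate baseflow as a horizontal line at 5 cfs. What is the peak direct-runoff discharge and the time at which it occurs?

Q_p = 44.0 cfs at t = 7 h

Subtracting baseflow gives direct-runoff ordinates: 0.0, 1.0, 3.0, 15.0, 19.0, 27.0, 36.0, 44.0, 38.0, 32.0, 27.0, 23.0, 0.0 cfs.
The maximum is 44.0 cfs, occurring at the reading for t = 7 h.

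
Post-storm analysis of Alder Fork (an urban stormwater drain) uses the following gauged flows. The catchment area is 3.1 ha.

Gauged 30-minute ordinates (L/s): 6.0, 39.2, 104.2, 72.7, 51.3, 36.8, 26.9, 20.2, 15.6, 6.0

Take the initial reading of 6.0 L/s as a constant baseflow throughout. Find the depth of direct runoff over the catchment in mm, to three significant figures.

d ≈ 18.5 mm

Direct runoff: 0.0, 33.2, 98.2, 66.7, 45.3, 30.8, 20.9, 14.2, 9.6, 0.0 L/s; ΣQ_DR = 318.9 L/s.
V = ΣQ_DR · Δt = 318.9 × 1800 s = 5.740 × 10^5 L.
Over A = 3.1 ha, depth = V / A = 18.5 mm.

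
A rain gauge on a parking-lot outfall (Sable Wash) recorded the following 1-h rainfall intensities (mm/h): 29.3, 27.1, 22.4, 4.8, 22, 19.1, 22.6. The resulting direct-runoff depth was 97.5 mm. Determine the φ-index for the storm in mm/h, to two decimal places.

φ ≈ 7.50 mm/h

Only the 6 blocks with intensity above φ contribute runoff: 29.3, 27.1, 22.4, 22, 19.1, 22.6 mm/h.
Σ(I−φ)·Δt = d  ⇒  (29.3+27.1+22.4+22+19.1+22.6 − 6φ)·1 = 97.5
φ = (142.5 − 97.5/1) / 6 = 7.50 mm/h.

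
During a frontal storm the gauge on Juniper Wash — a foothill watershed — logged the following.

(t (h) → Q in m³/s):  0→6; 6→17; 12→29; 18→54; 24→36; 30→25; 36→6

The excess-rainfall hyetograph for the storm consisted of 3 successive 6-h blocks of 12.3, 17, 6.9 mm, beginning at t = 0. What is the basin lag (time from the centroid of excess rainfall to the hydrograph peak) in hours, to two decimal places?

t_L ≈ 9.90 h

Centroid of excess rainfall: t_c = Σ P_i·t̄_i / ΣP_i = 8.1050 h (block centres at 3, 9, 15 h).
Hydrograph peak occurs at t = 18 h, so basin lag t_L = 18 − 8.1050 = 9.90 h.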